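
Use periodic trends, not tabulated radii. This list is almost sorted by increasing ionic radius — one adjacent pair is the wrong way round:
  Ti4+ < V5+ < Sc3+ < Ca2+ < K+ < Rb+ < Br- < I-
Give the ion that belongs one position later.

Ti4+

The pair Ti4+, V5+ is the wrong way round — they are isoelectronic (18 e⁻) and V has more protons than Ti (23 vs 22), making V5+ smaller. All other adjacent pairs agree with periodic trends, so Ti4+ is the misplaced ion.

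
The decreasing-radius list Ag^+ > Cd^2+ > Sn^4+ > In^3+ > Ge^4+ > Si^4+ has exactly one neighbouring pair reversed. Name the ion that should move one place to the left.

Scanning neighbour by neighbour, only Sn^4+/In^3+ violates a trend: both have 46 electrons but Z(Sn)=50 > Z(In)=49, so Sn^4+ should be the smaller of the two. That makes In^3+ the one sitting a position late relative to where it belongs.

In^3+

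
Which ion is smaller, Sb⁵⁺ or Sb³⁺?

Sb⁵⁺

These are all Sb ions. Removing more electrons (higher positive charge) pulls the remaining electrons in closer, so Sb⁵⁺ is smallest and Sb³⁺ is largest.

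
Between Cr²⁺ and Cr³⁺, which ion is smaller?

Same element, different charge: the more highly charged cation has fewer electrons and a greater effective nuclear charge per electron, making Cr³⁺ the smallest.

Cr³⁺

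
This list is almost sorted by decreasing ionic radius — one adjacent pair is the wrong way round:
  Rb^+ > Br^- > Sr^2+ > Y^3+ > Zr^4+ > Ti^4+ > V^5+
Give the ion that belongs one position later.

Rb^+

Compare adjacent ions: Rb^+ and Br^- share 36 electrons; the higher nuclear charge on Rb (Z=37) contracts it more, so Rb^+ < Br^- — yet in this decreasing list Rb^+ sits before Br^-. Nothing else is reversed, so Rb^+ should move one place to the right.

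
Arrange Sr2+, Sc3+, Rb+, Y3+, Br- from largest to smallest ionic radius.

Br- > Rb+ > Sr2+ > Y3+ > Sc3+

Tabulating Z and e⁻: Sc3+ has 18 e⁻ (Z=21), Y3+ has 36 e⁻ (Z=39), Sr2+ has 36 e⁻ (Z=38), Rb+ has 36 e⁻ (Z=37), Br- has 36 e⁻ (Z=35). Sc3+ < Y3+ (same group, 1 shell fewer); Y3+ < Sr2+ (isoelectronic, higher Z=39 is smaller); Sr2+ < Rb+ (isoelectronic, higher Z=38 is smaller); Rb+ < Br- (both 36 e⁻, Z=37>35).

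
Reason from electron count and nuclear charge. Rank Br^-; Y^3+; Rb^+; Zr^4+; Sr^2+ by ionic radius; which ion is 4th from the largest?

Each ion has 36 electrons. The ranking follows nuclear charge in reverse — greater Z gives a smaller radius. Zr^4+ (Z=40), Y^3+ (Z=39), Sr^2+ (Z=38), Rb^+ (Z=37), Br^- (Z=35).
Ordering: Zr^4+ < Y^3+ < Sr^2+ < Rb^+ < Br^-. The 4th largest is Y^3+.

Y^3+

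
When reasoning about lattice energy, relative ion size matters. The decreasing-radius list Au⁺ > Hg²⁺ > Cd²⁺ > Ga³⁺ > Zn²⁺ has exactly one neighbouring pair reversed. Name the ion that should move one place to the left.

Check each adjacent pair. Ga³⁺ and Zn²⁺ are reversed: Ga³⁺ and Zn²⁺ share 28 electrons; the higher nuclear charge on Ga (Z=31) contracts it more, so Ga³⁺ < Zn²⁺. No other neighbouring pair contradicts the periodic trends, so Zn²⁺ is the ion listed too late.

Zn²⁺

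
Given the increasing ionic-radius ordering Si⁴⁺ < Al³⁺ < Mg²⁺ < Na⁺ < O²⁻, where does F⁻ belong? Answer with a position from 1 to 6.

5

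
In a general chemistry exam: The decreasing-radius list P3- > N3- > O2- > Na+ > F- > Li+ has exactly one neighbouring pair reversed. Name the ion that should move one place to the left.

F-

Compare adjacent ions: both have 10 electrons but Z(Na)=11 > Z(F)=9, so Na+ should be the smaller of the two — yet in this decreasing list Na+ sits before F-. Nothing else is reversed, so F- should move one place to the left.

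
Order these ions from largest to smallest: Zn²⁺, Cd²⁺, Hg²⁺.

Same group, same charge. Going down the group adds an extra shell of electrons, so the ion gets larger: Zn²⁺ is highest in the group and smallest.

Hg²⁺ > Cd²⁺ > Zn²⁺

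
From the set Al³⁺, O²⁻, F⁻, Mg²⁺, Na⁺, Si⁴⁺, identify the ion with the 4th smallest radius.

Na⁺

These species are isoelectronic with 10 electrons. The only difference is the number of protons: Si⁴⁺ (Z=14), Al³⁺ (Z=13), Mg²⁺ (Z=12), Na⁺ (Z=11), F⁻ (Z=9), O²⁻ (Z=8). The strongest nuclear pull (Si⁴⁺) gives the smallest ion.
So the order is Si⁴⁺ < Al³⁺ < Mg²⁺ < Na⁺ < F⁻ < O²⁻; the 4th-smallest ion is Na⁺.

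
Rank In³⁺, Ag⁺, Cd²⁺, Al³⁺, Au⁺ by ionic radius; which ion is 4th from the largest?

Al³⁺ (Z=13, 10 e⁻), In³⁺ (Z=49, 46 e⁻), Cd²⁺ (Z=48, 46 e⁻), Ag⁺ (Z=47, 46 e⁻), Au⁺ (Z=79, 78 e⁻). Al³⁺ < In³⁺ (same group, 2 shells fewer); In³⁺ < Cd²⁺ (isoelectronic, higher Z=49 is smaller); Cd²⁺ < Ag⁺ (isoelectronic, higher Z=48 is smaller); Ag⁺ < Au⁺ (same group, 1 shell fewer).
Ordering: Al³⁺ < In³⁺ < Cd²⁺ < Ag⁺ < Au⁺. The 4th largest is In³⁺.

In³⁺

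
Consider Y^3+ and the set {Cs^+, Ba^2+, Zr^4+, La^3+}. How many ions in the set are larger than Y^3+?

First list Z and electron count for each: Zr^4+ has 36 e⁻ (Z=40), Y^3+ has 36 e⁻ (Z=39), La^3+ has 54 e⁻ (Z=57), Ba^2+ has 54 e⁻ (Z=56), Cs^+ has 54 e⁻ (Z=55). Zr^4+ < Y^3+ (isoelectronic, higher Z=40 is smaller); Y^3+ < La^3+ (same group, 1 shell fewer); La^3+ < Ba^2+ (both 54 e⁻, Z=57>56); Ba^2+ < Cs^+ (isoelectronic, higher Z=56 is smaller).
Relative to Y^3+, the ions that are larger are La^3+, Ba^2+, Cs^+. Count: 3.

3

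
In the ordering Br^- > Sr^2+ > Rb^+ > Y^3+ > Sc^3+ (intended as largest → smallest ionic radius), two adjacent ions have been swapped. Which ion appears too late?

Rb^+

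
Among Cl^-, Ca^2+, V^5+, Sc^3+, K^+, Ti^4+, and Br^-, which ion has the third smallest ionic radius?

V^5+ (Z=23, 18 e⁻), Ti^4+ (Z=22, 18 e⁻), Sc^3+ (Z=21, 18 e⁻), Ca^2+ (Z=20, 18 e⁻), K^+ (Z=19, 18 e⁻), Cl^- (Z=17, 18 e⁻), Br^- (Z=35, 36 e⁻). V^5+ < Ti^4+ (isoelectronic, higher Z=23 is smaller); Ti^4+ < Sc^3+ (both 18 e⁻, Z=22>21); Sc^3+ < Ca^2+ (both 18 e⁻, Z=21>20); Ca^2+ < K^+ (isoelectronic, higher Z=20 is smaller); K^+ < Cl^- (isoelectronic, higher Z=19 is smaller); Cl^- < Br^- (same group, 1 shell fewer).
Full ascending order: V^5+ < Ti^4+ < Sc^3+ < Ca^2+ < K^+ < Cl^- < Br^-. Counting from the smallest, position 3 is Sc^3+.

Sc^3+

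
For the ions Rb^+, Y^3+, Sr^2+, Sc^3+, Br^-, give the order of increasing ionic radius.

Tabulating Z and e⁻: Sc^3+ has 18 e⁻ (Z=21), Y^3+ has 36 e⁻ (Z=39), Sr^2+ has 36 e⁻ (Z=38), Rb^+ has 36 e⁻ (Z=37), Br^- has 36 e⁻ (Z=35). Sc^3+ < Y^3+ (same group, 1 shell fewer); Y^3+ < Sr^2+ (both 36 e⁻, Z=39>38); Sr^2+ < Rb^+ (both 36 e⁻, Z=38>37); Rb^+ < Br^- (isoelectronic, higher Z=37 is smaller).

Sc^3+ < Y^3+ < Sr^2+ < Rb^+ < Br^-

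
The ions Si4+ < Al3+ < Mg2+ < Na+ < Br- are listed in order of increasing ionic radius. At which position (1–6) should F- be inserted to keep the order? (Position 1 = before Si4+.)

5

Electron counts and nuclear charges: Si4+: 10 e⁻, Z=14, Al3+: 10 e⁻, Z=13, Mg2+: 10 e⁻, Z=12, Na+: 10 e⁻, Z=11, F-: 10 e⁻, Z=9, Br-: 36 e⁻, Z=35. Si4+ < Al3+ (isoelectronic, higher Z=14 is smaller); Al3+ < Mg2+ (both 10 e⁻, Z=13>12); Mg2+ < Na+ (isoelectronic, higher Z=12 is smaller); Na+ < F- (both 10 e⁻, Z=11>9); F- < Br- (same group, period 2 vs 4).
The complete sequence is Si4+ < Al3+ < Mg2+ < Na+ < F- < Br-. F- sits at position 5.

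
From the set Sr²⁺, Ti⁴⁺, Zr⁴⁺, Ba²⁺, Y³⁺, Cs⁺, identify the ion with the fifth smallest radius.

Ba²⁺

Electron counts and nuclear charges: Ti⁴⁺ (Z=22, 18 e⁻), Zr⁴⁺ (Z=40, 36 e⁻), Y³⁺ (Z=39, 36 e⁻), Sr²⁺ (Z=38, 36 e⁻), Ba²⁺ (Z=56, 54 e⁻), Cs⁺ (Z=55, 54 e⁻). Ti⁴⁺ < Zr⁴⁺ (same group, 1 shell fewer); Zr⁴⁺ < Y³⁺ (isoelectronic, higher Z=40 is smaller); Y³⁺ < Sr²⁺ (both 36 e⁻, Z=39>38); Sr²⁺ < Ba²⁺ (same group, period 5 vs 6); Ba²⁺ < Cs⁺ (isoelectronic, higher Z=56 is smaller).
Ordering: Ti⁴⁺ < Zr⁴⁺ < Y³⁺ < Sr²⁺ < Ba²⁺ < Cs⁺. The fifth smallest is Ba²⁺.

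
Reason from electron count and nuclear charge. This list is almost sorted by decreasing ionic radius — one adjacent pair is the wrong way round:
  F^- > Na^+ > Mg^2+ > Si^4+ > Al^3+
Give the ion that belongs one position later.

Si^4+

The pair Si^4+, Al^3+ is the wrong way round — both have 10 electrons but Z(Si)=14 > Z(Al)=13, so Si^4+ should be the smaller of the two. All other adjacent pairs agree with periodic trends, so Si^4+ is the misplaced ion.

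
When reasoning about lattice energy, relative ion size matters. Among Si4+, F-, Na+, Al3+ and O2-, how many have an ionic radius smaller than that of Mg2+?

Each ion has 10 electrons. The ranking follows nuclear charge in reverse — greater Z gives a smaller radius. Si4+ (Z=14), Al3+ (Z=13), Mg2+ (Z=12), Na+ (Z=11), F- (Z=9), O2- (Z=8).
Placing each against Mg2+: smaller — Si4+, Al3+; larger — Na+, F-, O2-. So 2 are smaller.

2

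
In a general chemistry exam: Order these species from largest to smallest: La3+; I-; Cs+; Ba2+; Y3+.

I- > Cs+ > Ba2+ > La3+ > Y3+

First list Z and electron count for each: Y3+ has 36 e⁻ (Z=39), La3+ has 54 e⁻ (Z=57), Ba2+ has 54 e⁻ (Z=56), Cs+ has 54 e⁻ (Z=55), I- has 54 e⁻ (Z=53). Y3+ < La3+ (same group, 1 shell fewer); La3+ < Ba2+ (both 54 e⁻, Z=57>56); Ba2+ < Cs+ (isoelectronic, higher Z=56 is smaller); Cs+ < I- (isoelectronic, higher Z=55 is smaller).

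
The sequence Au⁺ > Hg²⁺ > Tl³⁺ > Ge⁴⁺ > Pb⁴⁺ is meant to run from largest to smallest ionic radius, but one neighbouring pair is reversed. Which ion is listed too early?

The pair Ge⁴⁺, Pb⁴⁺ is the wrong way round — both in group 14 with the same charge; Ge⁴⁺ (period 4) has the smaller radius. All other adjacent pairs agree with periodic trends, so Ge⁴⁺ is the misplaced ion.

Ge⁴⁺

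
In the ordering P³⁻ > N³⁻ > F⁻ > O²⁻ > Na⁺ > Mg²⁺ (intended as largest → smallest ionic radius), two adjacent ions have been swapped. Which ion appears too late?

O²⁻

Scanning neighbour by neighbour, only F⁻/O²⁻ violates a trend: both have 10 electrons but Z(F)=9 > Z(O)=8, so F⁻ should be the smaller of the two. That makes O²⁻ the one sitting a position late relative to where it belongs.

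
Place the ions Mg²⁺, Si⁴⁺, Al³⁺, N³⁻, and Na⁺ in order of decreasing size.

N³⁻ > Na⁺ > Mg²⁺ > Al³⁺ > Si⁴⁺

Each ion has 10 electrons. The ranking follows nuclear charge in reverse — greater Z gives a smaller radius. Si⁴⁺ (Z=14), Al³⁺ (Z=13), Mg²⁺ (Z=12), Na⁺ (Z=11), N³⁻ (Z=7).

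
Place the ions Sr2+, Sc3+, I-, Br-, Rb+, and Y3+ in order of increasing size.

Tabulating Z and e⁻: Sc3+: 18 e⁻, Z=21, Y3+: 36 e⁻, Z=39, Sr2+: 36 e⁻, Z=38, Rb+: 36 e⁻, Z=37, Br-: 36 e⁻, Z=35, I-: 54 e⁻, Z=53. Sc3+ < Y3+ (same group, 1 shell fewer); Y3+ < Sr2+ (isoelectronic, higher Z=39 is smaller); Sr2+ < Rb+ (both 36 e⁻, Z=38>37); Rb+ < Br- (isoelectronic, higher Z=37 is smaller); Br- < I- (same group, 1 shell fewer).

Sc3+ < Y3+ < Sr2+ < Rb+ < Br- < I-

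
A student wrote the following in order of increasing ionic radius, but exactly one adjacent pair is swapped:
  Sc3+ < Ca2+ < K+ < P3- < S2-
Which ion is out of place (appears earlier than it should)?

P3-

Check each adjacent pair. P3- and S2- are reversed: both have 18 electrons but Z(S)=16 > Z(P)=15, so S2- should be the smaller of the two. No other neighbouring pair contradicts the periodic trends, so P3- is the ion listed too early.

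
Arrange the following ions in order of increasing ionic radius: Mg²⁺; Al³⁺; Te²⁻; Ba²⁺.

First list Z and electron count for each: Al³⁺ has 10 e⁻ (Z=13), Mg²⁺ has 10 e⁻ (Z=12), Ba²⁺ has 54 e⁻ (Z=56), Te²⁻ has 54 e⁻ (Z=52). Al³⁺ < Mg²⁺ (isoelectronic, higher Z=13 is smaller); Mg²⁺ < Ba²⁺ (same group, period 3 vs 6); Ba²⁺ < Te²⁻ (isoelectronic, higher Z=56 is smaller).

Al³⁺ < Mg²⁺ < Ba²⁺ < Te²⁻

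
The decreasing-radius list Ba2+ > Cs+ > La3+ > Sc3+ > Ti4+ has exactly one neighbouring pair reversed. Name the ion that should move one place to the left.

Check each adjacent pair. Ba2+ and Cs+ are reversed: they are isoelectronic (54 e⁻) and Ba has more protons than Cs (56 vs 55), making Ba2+ smaller. No other neighbouring pair contradicts the periodic trends, so Cs+ is the ion listed too late.

Cs+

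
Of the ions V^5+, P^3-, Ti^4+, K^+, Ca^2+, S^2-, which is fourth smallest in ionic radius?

Isoelectronic series (18 e⁻ each). Size is set by nuclear charge: more protons means a smaller ion. V^5+ (Z=23), Ti^4+ (Z=22), Ca^2+ (Z=20), K^+ (Z=19), S^2- (Z=16), P^3- (Z=15).
Full ascending order: V^5+ < Ti^4+ < Ca^2+ < K^+ < S^2- < P^3-. Counting from the smallest, position 4 is K^+.

K^+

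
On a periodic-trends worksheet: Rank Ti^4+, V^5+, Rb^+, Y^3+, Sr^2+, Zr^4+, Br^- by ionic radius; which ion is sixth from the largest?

Tabulating Z and e⁻: V^5+ has 18 e⁻ (Z=23), Ti^4+ has 18 e⁻ (Z=22), Zr^4+ has 36 e⁻ (Z=40), Y^3+ has 36 e⁻ (Z=39), Sr^2+ has 36 e⁻ (Z=38), Rb^+ has 36 e⁻ (Z=37), Br^- has 36 e⁻ (Z=35). V^5+ < Ti^4+ (isoelectronic, higher Z=23 is smaller); Ti^4+ < Zr^4+ (same group, 1 shell fewer); Zr^4+ < Y^3+ (both 36 e⁻, Z=40>39); Y^3+ < Sr^2+ (isoelectronic, higher Z=39 is smaller); Sr^2+ < Rb^+ (both 36 e⁻, Z=38>37); Rb^+ < Br^- (both 36 e⁻, Z=37>35).
Ordering: V^5+ < Ti^4+ < Zr^4+ < Y^3+ < Sr^2+ < Rb^+ < Br^-. The sixth largest is Ti^4+.

Ti^4+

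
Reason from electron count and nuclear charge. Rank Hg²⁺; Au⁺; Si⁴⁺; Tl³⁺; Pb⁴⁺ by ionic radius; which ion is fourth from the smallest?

First list Z and electron count for each: Si⁴⁺ has 10 e⁻ (Z=14), Pb⁴⁺ has 78 e⁻ (Z=82), Tl³⁺ has 78 e⁻ (Z=81), Hg²⁺ has 78 e⁻ (Z=80), Au⁺ has 78 e⁻ (Z=79). Si⁴⁺ < Pb⁴⁺ (same group, period 3 vs 6); Pb⁴⁺ < Tl³⁺ (isoelectronic, higher Z=82 is smaller); Tl³⁺ < Hg²⁺ (isoelectronic, higher Z=81 is smaller); Hg²⁺ < Au⁺ (isoelectronic, higher Z=80 is smaller).
That gives Si⁴⁺ < Pb⁴⁺ < Tl³⁺ < Hg²⁺ < Au⁺. From the smallest end, number 4 is Hg²⁺.

Hg²⁺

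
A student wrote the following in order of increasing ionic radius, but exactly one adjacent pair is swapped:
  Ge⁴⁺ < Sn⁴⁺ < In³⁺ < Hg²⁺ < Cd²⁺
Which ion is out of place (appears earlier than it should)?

Scanning neighbour by neighbour, only Hg²⁺/Cd²⁺ violates a trend: same group and charge — period 5 sits above period 6, so Cd²⁺ is smaller. That makes Hg²⁺ the one sitting a position early relative to where it belongs.

Hg²⁺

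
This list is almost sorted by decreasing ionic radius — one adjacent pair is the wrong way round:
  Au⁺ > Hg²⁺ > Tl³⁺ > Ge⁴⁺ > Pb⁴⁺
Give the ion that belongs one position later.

Scanning neighbour by neighbour, only Ge⁴⁺/Pb⁴⁺ violates a trend: both in group 14 with the same charge; Ge⁴⁺ (period 4) has the smaller radius. That makes Ge⁴⁺ the one sitting a position early relative to where it belongs.

Ge⁴⁺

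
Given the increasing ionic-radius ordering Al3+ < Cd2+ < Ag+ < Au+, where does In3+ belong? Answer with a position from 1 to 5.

Electron counts and nuclear charges: Al3+ has 10 e⁻ (Z=13), In3+ has 46 e⁻ (Z=49), Cd2+ has 46 e⁻ (Z=48), Ag+ has 46 e⁻ (Z=47), Au+ has 78 e⁻ (Z=79). Al3+ < In3+ (same group, period 3 vs 5); In3+ < Cd2+ (isoelectronic, higher Z=49 is smaller); Cd2+ < Ag+ (both 46 e⁻, Z=48>47); Ag+ < Au+ (same group, period 5 vs 6).
With In3+ included the full order is Al3+ < In3+ < Cd2+ < Ag+ < Au+, so it takes position 2.

2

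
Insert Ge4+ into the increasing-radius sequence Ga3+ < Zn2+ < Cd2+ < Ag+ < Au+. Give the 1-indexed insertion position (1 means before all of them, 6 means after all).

First list Z and electron count for each: Ge4+ (Z=32, 28 e⁻), Ga3+ (Z=31, 28 e⁻), Zn2+ (Z=30, 28 e⁻), Cd2+ (Z=48, 46 e⁻), Ag+ (Z=47, 46 e⁻), Au+ (Z=79, 78 e⁻). Ge4+ < Ga3+ (both 28 e⁻, Z=32>31); Ga3+ < Zn2+ (both 28 e⁻, Z=31>30); Zn2+ < Cd2+ (same group, 1 shell fewer); Cd2+ < Ag+ (both 46 e⁻, Z=48>47); Ag+ < Au+ (same group, period 5 vs 6).
Putting Ge4+ in gives Ge4+ < Ga3+ < Zn2+ < Cd2+ < Ag+ < Au+; it lands at slot 1.

1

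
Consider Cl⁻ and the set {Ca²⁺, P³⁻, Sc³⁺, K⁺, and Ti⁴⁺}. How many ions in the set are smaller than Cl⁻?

4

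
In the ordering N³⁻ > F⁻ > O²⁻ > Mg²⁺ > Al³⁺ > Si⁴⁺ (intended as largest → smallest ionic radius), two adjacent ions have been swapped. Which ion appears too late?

O²⁻

The pair F⁻, O²⁻ is the wrong way round — F⁻ and O²⁻ share 10 electrons; the higher nuclear charge on F (Z=9) contracts it more, so F⁻ < O²⁻. All other adjacent pairs agree with periodic trends, so O²⁻ is the misplaced ion.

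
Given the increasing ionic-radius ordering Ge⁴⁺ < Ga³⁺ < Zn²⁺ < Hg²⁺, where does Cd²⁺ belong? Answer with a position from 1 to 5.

4

Tabulating Z and e⁻: Ge⁴⁺ (Z=32, 28 e⁻), Ga³⁺ (Z=31, 28 e⁻), Zn²⁺ (Z=30, 28 e⁻), Cd²⁺ (Z=48, 46 e⁻), Hg²⁺ (Z=80, 78 e⁻). Ge⁴⁺ < Ga³⁺ (both 28 e⁻, Z=32>31); Ga³⁺ < Zn²⁺ (isoelectronic, higher Z=31 is smaller); Zn²⁺ < Cd²⁺ (same group, period 4 vs 5); Cd²⁺ < Hg²⁺ (same group, period 5 vs 6).
With Cd²⁺ included the full order is Ge⁴⁺ < Ga³⁺ < Zn²⁺ < Cd²⁺ < Hg²⁺, so it takes position 4.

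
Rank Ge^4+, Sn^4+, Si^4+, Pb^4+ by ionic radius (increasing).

Same group, same charge. Going down the group adds an extra shell of electrons, so the ion gets larger: Si^4+ is highest in the group and smallest.

Si^4+ < Ge^4+ < Sn^4+ < Pb^4+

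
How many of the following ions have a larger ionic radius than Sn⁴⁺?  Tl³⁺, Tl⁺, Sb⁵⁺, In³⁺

Tabulating Z and e⁻: Sb⁵⁺: 46 e⁻, Z=51, Sn⁴⁺: 46 e⁻, Z=50, In³⁺: 46 e⁻, Z=49, Tl³⁺: 78 e⁻, Z=81, Tl⁺: 80 e⁻, Z=81. Sb⁵⁺ < Sn⁴⁺ (both 46 e⁻, Z=51>50); Sn⁴⁺ < In³⁺ (both 46 e⁻, Z=50>49); In³⁺ < Tl³⁺ (same group, 1 shell fewer); Tl³⁺ < Tl⁺ (same element, +3 vs +1).
Relative to Sn⁴⁺, the ions that are larger are In³⁺, Tl³⁺, Tl⁺. That's 3.

3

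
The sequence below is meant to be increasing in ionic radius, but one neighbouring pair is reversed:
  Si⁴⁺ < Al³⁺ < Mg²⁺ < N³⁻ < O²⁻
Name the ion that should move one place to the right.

The pair N³⁻, O²⁻ is the wrong way round — both have 10 electrons but Z(O)=8 > Z(N)=7, so O²⁻ should be the smaller of the two. All other adjacent pairs agree with periodic trends, so N³⁻ is the misplaced ion.

N³⁻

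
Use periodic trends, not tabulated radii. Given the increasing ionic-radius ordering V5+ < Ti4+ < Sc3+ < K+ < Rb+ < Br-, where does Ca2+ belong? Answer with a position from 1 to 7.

First list Z and electron count for each: V5+ has 18 e⁻ (Z=23), Ti4+ has 18 e⁻ (Z=22), Sc3+ has 18 e⁻ (Z=21), Ca2+ has 18 e⁻ (Z=20), K+ has 18 e⁻ (Z=19), Rb+ has 36 e⁻ (Z=37), Br- has 36 e⁻ (Z=35). V5+ < Ti4+ (isoelectronic, higher Z=23 is smaller); Ti4+ < Sc3+ (isoelectronic, higher Z=22 is smaller); Sc3+ < Ca2+ (isoelectronic, higher Z=21 is smaller); Ca2+ < K+ (both 18 e⁻, Z=20>19); K+ < Rb+ (same group, 1 shell fewer); Rb+ < Br- (isoelectronic, higher Z=37 is smaller).
With Ca2+ included the full order is V5+ < Ti4+ < Sc3+ < Ca2+ < K+ < Rb+ < Br-, so it takes position 4.

4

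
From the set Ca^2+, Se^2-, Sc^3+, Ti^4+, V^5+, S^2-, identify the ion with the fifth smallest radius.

S^2-

First list Z and electron count for each: V^5+ has 18 e⁻ (Z=23), Ti^4+ has 18 e⁻ (Z=22), Sc^3+ has 18 e⁻ (Z=21), Ca^2+ has 18 e⁻ (Z=20), S^2- has 18 e⁻ (Z=16), Se^2- has 36 e⁻ (Z=34). V^5+ < Ti^4+ (both 18 e⁻, Z=23>22); Ti^4+ < Sc^3+ (both 18 e⁻, Z=22>21); Sc^3+ < Ca^2+ (both 18 e⁻, Z=21>20); Ca^2+ < S^2- (both 18 e⁻, Z=20>16); S^2- < Se^2- (same group, 1 shell fewer).
That gives V^5+ < Ti^4+ < Sc^3+ < Ca^2+ < S^2- < Se^2-. From the smallest end, number 5 is S^2-.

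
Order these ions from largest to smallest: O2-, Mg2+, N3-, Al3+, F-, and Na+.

Isoelectronic series (10 e⁻ each). Size is set by nuclear charge: more protons means a smaller ion. Al3+ (Z=13), Mg2+ (Z=12), Na+ (Z=11), F- (Z=9), O2- (Z=8), N3- (Z=7).

N3- > O2- > F- > Na+ > Mg2+ > Al3+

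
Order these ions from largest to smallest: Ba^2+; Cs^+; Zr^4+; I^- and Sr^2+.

I^- > Cs^+ > Ba^2+ > Sr^2+ > Zr^4+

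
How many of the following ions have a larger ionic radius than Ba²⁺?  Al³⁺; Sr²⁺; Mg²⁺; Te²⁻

Tabulating Z and e⁻: Al³⁺ (Z=13, 10 e⁻), Mg²⁺ (Z=12, 10 e⁻), Sr²⁺ (Z=38, 36 e⁻), Ba²⁺ (Z=56, 54 e⁻), Te²⁻ (Z=52, 54 e⁻). Al³⁺ < Mg²⁺ (isoelectronic, higher Z=13 is smaller); Mg²⁺ < Sr²⁺ (same group, period 3 vs 5); Sr²⁺ < Ba²⁺ (same group, period 5 vs 6); Ba²⁺ < Te²⁻ (isoelectronic, higher Z=56 is smaller).
Overall: Al³⁺ < Mg²⁺ < Sr²⁺ < Ba²⁺ < Te²⁻. Ba²⁺ has 3 below it and 1 above. That's 1.

1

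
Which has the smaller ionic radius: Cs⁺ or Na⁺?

Na⁺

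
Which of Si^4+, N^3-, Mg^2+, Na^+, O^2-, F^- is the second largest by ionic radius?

O^2-

Isoelectronic series (10 e⁻ each). Size is set by nuclear charge: more protons means a smaller ion. Si^4+ (Z=14), Mg^2+ (Z=12), Na^+ (Z=11), F^- (Z=9), O^2- (Z=8), N^3- (Z=7).
Ordering: Si^4+ < Mg^2+ < Na^+ < F^- < O^2- < N^3-. The second largest is O^2-.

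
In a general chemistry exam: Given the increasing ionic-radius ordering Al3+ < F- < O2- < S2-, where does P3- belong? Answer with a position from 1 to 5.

5

First list Z and electron count for each: Al3+ (Z=13, 10 e⁻), F- (Z=9, 10 e⁻), O2- (Z=8, 10 e⁻), S2- (Z=16, 18 e⁻), P3- (Z=15, 18 e⁻). Al3+ < F- (both 10 e⁻, Z=13>9); F- < O2- (both 10 e⁻, Z=9>8); O2- < S2- (same group, 1 shell fewer); S2- < P3- (both 18 e⁻, Z=16>15).
Merged order: Al3+ < F- < O2- < S2- < P3- — P3- is number 5.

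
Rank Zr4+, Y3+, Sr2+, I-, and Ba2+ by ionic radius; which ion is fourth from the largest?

Zr4+ has 36 e⁻ (Z=40), Y3+ has 36 e⁻ (Z=39), Sr2+ has 36 e⁻ (Z=38), Ba2+ has 54 e⁻ (Z=56), I- has 54 e⁻ (Z=53). Zr4+ < Y3+ (isoelectronic, higher Z=40 is smaller); Y3+ < Sr2+ (both 36 e⁻, Z=39>38); Sr2+ < Ba2+ (same group, 1 shell fewer); Ba2+ < I- (both 54 e⁻, Z=56>53).
Full ascending order: Zr4+ < Y3+ < Sr2+ < Ba2+ < I-. Counting from the largest, position 4 is Y3+.

Y3+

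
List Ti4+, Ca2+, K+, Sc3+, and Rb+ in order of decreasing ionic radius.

First list Z and electron count for each: Ti4+ has 18 e⁻ (Z=22), Sc3+ has 18 e⁻ (Z=21), Ca2+ has 18 e⁻ (Z=20), K+ has 18 e⁻ (Z=19), Rb+ has 36 e⁻ (Z=37). Ti4+ < Sc3+ (isoelectronic, higher Z=22 is smaller); Sc3+ < Ca2+ (both 18 e⁻, Z=21>20); Ca2+ < K+ (both 18 e⁻, Z=20>19); K+ < Rb+ (same group, period 4 vs 5).

Rb+ > K+ > Ca2+ > Sc3+ > Ti4+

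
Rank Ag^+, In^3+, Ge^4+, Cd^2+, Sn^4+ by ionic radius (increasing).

Ge^4+ < Sn^4+ < In^3+ < Cd^2+ < Ag^+

First list Z and electron count for each: Ge^4+: 28 e⁻, Z=32, Sn^4+: 46 e⁻, Z=50, In^3+: 46 e⁻, Z=49, Cd^2+: 46 e⁻, Z=48, Ag^+: 46 e⁻, Z=47. Ge^4+ < Sn^4+ (same group, period 4 vs 5); Sn^4+ < In^3+ (isoelectronic, higher Z=50 is smaller); In^3+ < Cd^2+ (both 46 e⁻, Z=49>48); Cd^2+ < Ag^+ (both 46 e⁻, Z=48>47).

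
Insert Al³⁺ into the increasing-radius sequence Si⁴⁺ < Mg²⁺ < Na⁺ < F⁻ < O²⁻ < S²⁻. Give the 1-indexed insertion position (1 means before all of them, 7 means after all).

Work out protons and electrons: Si⁴⁺ has 10 e⁻ (Z=14), Al³⁺ has 10 e⁻ (Z=13), Mg²⁺ has 10 e⁻ (Z=12), Na⁺ has 10 e⁻ (Z=11), F⁻ has 10 e⁻ (Z=9), O²⁻ has 10 e⁻ (Z=8), S²⁻ has 18 e⁻ (Z=16). Si⁴⁺ < Al³⁺ (both 10 e⁻, Z=14>13); Al³⁺ < Mg²⁺ (isoelectronic, higher Z=13 is smaller); Mg²⁺ < Na⁺ (isoelectronic, higher Z=12 is smaller); Na⁺ < F⁻ (isoelectronic, higher Z=11 is smaller); F⁻ < O²⁻ (both 10 e⁻, Z=9>8); O²⁻ < S²⁻ (same group, 1 shell fewer).
Merged order: Si⁴⁺ < Al³⁺ < Mg²⁺ < Na⁺ < F⁻ < O²⁻ < S²⁻ — Al³⁺ is number 2.

2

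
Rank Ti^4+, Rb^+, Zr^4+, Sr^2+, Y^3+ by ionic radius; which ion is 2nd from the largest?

Electron counts and nuclear charges: Ti^4+ (Z=22, 18 e⁻), Zr^4+ (Z=40, 36 e⁻), Y^3+ (Z=39, 36 e⁻), Sr^2+ (Z=38, 36 e⁻), Rb^+ (Z=37, 36 e⁻). Ti^4+ < Zr^4+ (same group, 1 shell fewer); Zr^4+ < Y^3+ (both 36 e⁻, Z=40>39); Y^3+ < Sr^2+ (isoelectronic, higher Z=39 is smaller); Sr^2+ < Rb^+ (both 36 e⁻, Z=38>37).
That gives Ti^4+ < Zr^4+ < Y^3+ < Sr^2+ < Rb^+. From the largest end, number 2 is Sr^2+.

Sr^2+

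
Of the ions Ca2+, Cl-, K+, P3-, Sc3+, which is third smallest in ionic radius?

K+

Isoelectronic series (18 e⁻ each). Size is set by nuclear charge: more protons means a smaller ion. Sc3+ (Z=21), Ca2+ (Z=20), K+ (Z=19), Cl- (Z=17), P3- (Z=15).
So the order is Sc3+ < Ca2+ < K+ < Cl- < P3-; the 3rd-smallest ion is K+.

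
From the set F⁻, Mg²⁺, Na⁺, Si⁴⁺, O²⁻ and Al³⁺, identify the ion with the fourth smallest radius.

Na⁺

Isoelectronic series (10 e⁻ each). Size is set by nuclear charge: more protons means a smaller ion. Si⁴⁺ (Z=14), Al³⁺ (Z=13), Mg²⁺ (Z=12), Na⁺ (Z=11), F⁻ (Z=9), O²⁻ (Z=8).
Ordering: Si⁴⁺ < Al³⁺ < Mg²⁺ < Na⁺ < F⁻ < O²⁻. The fourth smallest is Na⁺.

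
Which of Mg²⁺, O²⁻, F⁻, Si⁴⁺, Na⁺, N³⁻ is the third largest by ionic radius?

These species are isoelectronic with 10 electrons. The only difference is the number of protons: Si⁴⁺ (Z=14), Mg²⁺ (Z=12), Na⁺ (Z=11), F⁻ (Z=9), O²⁻ (Z=8), N³⁻ (Z=7). The strongest nuclear pull (Si⁴⁺) gives the smallest ion.
Ordering: Si⁴⁺ < Mg²⁺ < Na⁺ < F⁻ < O²⁻ < N³⁻. The third largest is F⁻.

F⁻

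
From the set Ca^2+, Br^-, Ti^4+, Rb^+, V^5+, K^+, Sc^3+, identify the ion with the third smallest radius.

Sc^3+

First list Z and electron count for each: V^5+ (Z=23, 18 e⁻), Ti^4+ (Z=22, 18 e⁻), Sc^3+ (Z=21, 18 e⁻), Ca^2+ (Z=20, 18 e⁻), K^+ (Z=19, 18 e⁻), Rb^+ (Z=37, 36 e⁻), Br^- (Z=35, 36 e⁻). V^5+ < Ti^4+ (both 18 e⁻, Z=23>22); Ti^4+ < Sc^3+ (both 18 e⁻, Z=22>21); Sc^3+ < Ca^2+ (both 18 e⁻, Z=21>20); Ca^2+ < K^+ (both 18 e⁻, Z=20>19); K^+ < Rb^+ (same group, 1 shell fewer); Rb^+ < Br^- (both 36 e⁻, Z=37>35).
That gives V^5+ < Ti^4+ < Sc^3+ < Ca^2+ < K^+ < Rb^+ < Br^-. From the smallest end, number 3 is Sc^3+.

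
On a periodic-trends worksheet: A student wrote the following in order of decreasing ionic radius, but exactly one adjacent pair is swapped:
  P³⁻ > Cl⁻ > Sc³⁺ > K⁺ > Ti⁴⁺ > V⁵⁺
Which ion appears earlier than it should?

The pair Sc³⁺, K⁺ is the wrong way round — Sc³⁺ and K⁺ share 18 electrons; the higher nuclear charge on Sc (Z=21) contracts it more, so Sc³⁺ < K⁺. All other adjacent pairs agree with periodic trends, so Sc³⁺ is the misplaced ion.

Sc³⁺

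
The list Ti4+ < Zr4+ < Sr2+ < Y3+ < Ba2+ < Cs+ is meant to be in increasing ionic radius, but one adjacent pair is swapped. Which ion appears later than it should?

Compare adjacent ions: both have 36 electrons but Z(Y)=39 > Z(Sr)=38, so Y3+ should be the smaller of the two — yet in this increasing list Sr2+ sits before Y3+. Nothing else is reversed, so Y3+ should move one place to the left.

Y3+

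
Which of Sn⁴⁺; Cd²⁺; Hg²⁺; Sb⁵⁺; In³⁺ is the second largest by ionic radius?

Tabulating Z and e⁻: Sb⁵⁺ has 46 e⁻ (Z=51), Sn⁴⁺ has 46 e⁻ (Z=50), In³⁺ has 46 e⁻ (Z=49), Cd²⁺ has 46 e⁻ (Z=48), Hg²⁺ has 78 e⁻ (Z=80). Sb⁵⁺ < Sn⁴⁺ (both 46 e⁻, Z=51>50); Sn⁴⁺ < In³⁺ (isoelectronic, higher Z=50 is smaller); In³⁺ < Cd²⁺ (isoelectronic, higher Z=49 is smaller); Cd²⁺ < Hg²⁺ (same group, period 5 vs 6).
So the order is Sb⁵⁺ < Sn⁴⁺ < In³⁺ < Cd²⁺ < Hg²⁺; the 2nd-largest ion is Cd²⁺.

Cd²⁺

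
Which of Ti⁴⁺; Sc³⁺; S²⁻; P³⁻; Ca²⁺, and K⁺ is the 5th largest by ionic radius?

Sc³⁺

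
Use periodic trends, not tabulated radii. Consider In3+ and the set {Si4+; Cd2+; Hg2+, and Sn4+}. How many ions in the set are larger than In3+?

2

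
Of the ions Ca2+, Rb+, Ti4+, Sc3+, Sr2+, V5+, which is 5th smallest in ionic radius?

Sr2+

V5+ has 18 e⁻ (Z=23), Ti4+ has 18 e⁻ (Z=22), Sc3+ has 18 e⁻ (Z=21), Ca2+ has 18 e⁻ (Z=20), Sr2+ has 36 e⁻ (Z=38), Rb+ has 36 e⁻ (Z=37). V5+ < Ti4+ (both 18 e⁻, Z=23>22); Ti4+ < Sc3+ (both 18 e⁻, Z=22>21); Sc3+ < Ca2+ (both 18 e⁻, Z=21>20); Ca2+ < Sr2+ (same group, 1 shell fewer); Sr2+ < Rb+ (both 36 e⁻, Z=38>37).
So the order is V5+ < Ti4+ < Sc3+ < Ca2+ < Sr2+ < Rb+; the 5th-smallest ion is Sr2+.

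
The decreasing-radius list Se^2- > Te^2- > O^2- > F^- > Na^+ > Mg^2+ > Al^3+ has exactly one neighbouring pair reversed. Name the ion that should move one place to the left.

Te^2-

Scanning neighbour by neighbour, only Se^2-/Te^2- violates a trend: Se^2- and Te^2- are in one column with the same charge; the lighter period-4 ion has one fewer shell and is smaller. That makes Te^2- the one sitting a position late relative to where it belongs.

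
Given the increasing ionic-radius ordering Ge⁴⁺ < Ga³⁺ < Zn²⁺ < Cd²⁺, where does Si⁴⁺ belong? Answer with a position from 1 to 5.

First list Z and electron count for each: Si⁴⁺ has 10 e⁻ (Z=14), Ge⁴⁺ has 28 e⁻ (Z=32), Ga³⁺ has 28 e⁻ (Z=31), Zn²⁺ has 28 e⁻ (Z=30), Cd²⁺ has 46 e⁻ (Z=48). Si⁴⁺ < Ge⁴⁺ (same group, period 3 vs 4); Ge⁴⁺ < Ga³⁺ (both 28 e⁻, Z=32>31); Ga³⁺ < Zn²⁺ (both 28 e⁻, Z=31>30); Zn²⁺ < Cd²⁺ (same group, 1 shell fewer).
Merged order: Si⁴⁺ < Ge⁴⁺ < Ga³⁺ < Zn²⁺ < Cd²⁺ — Si⁴⁺ is number 1.

1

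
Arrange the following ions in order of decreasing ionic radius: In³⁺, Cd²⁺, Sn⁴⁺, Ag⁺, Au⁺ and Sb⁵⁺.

Sb⁵⁺ (Z=51, 46 e⁻), Sn⁴⁺ (Z=50, 46 e⁻), In³⁺ (Z=49, 46 e⁻), Cd²⁺ (Z=48, 46 e⁻), Ag⁺ (Z=47, 46 e⁻), Au⁺ (Z=79, 78 e⁻). Sb⁵⁺ < Sn⁴⁺ (isoelectronic, higher Z=51 is smaller); Sn⁴⁺ < In³⁺ (isoelectronic, higher Z=50 is smaller); In³⁺ < Cd²⁺ (both 46 e⁻, Z=49>48); Cd²⁺ < Ag⁺ (both 46 e⁻, Z=48>47); Ag⁺ < Au⁺ (same group, 1 shell fewer).

Au⁺ > Ag⁺ > Cd²⁺ > In³⁺ > Sn⁴⁺ > Sb⁵⁺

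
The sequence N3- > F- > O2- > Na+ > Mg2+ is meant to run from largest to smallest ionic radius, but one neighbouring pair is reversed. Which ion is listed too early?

F-

The pair F-, O2- is the wrong way round — F- and O2- share 10 electrons; the higher nuclear charge on F (Z=9) contracts it more, so F- < O2-. All other adjacent pairs agree with periodic trends, so F- is the misplaced ion.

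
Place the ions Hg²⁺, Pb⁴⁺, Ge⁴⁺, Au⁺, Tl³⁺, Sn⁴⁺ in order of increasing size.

Ge⁴⁺ < Sn⁴⁺ < Pb⁴⁺ < Tl³⁺ < Hg²⁺ < Au⁺

First list Z and electron count for each: Ge⁴⁺ has 28 e⁻ (Z=32), Sn⁴⁺ has 46 e⁻ (Z=50), Pb⁴⁺ has 78 e⁻ (Z=82), Tl³⁺ has 78 e⁻ (Z=81), Hg²⁺ has 78 e⁻ (Z=80), Au⁺ has 78 e⁻ (Z=79). Ge⁴⁺ < Sn⁴⁺ (same group, period 4 vs 5); Sn⁴⁺ < Pb⁴⁺ (same group, period 5 vs 6); Pb⁴⁺ < Tl³⁺ (both 78 e⁻, Z=82>81); Tl³⁺ < Hg²⁺ (isoelectronic, higher Z=81 is smaller); Hg²⁺ < Au⁺ (both 78 e⁻, Z=80>79).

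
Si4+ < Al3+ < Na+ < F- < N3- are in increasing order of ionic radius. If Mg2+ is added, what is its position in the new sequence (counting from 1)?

These species are isoelectronic with 10 electrons. The only difference is the number of protons: Si4+ (Z=14), Al3+ (Z=13), Mg2+ (Z=12), Na+ (Z=11), F- (Z=9), N3- (Z=7). The strongest nuclear pull (Si4+) gives the smallest ion.
Putting Mg2+ in gives Si4+ < Al3+ < Mg2+ < Na+ < F- < N3-; it lands at slot 3.

3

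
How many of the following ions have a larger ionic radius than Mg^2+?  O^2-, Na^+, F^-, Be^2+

Be^2+: 2 e⁻, Z=4, Mg^2+: 10 e⁻, Z=12, Na^+: 10 e⁻, Z=11, F^-: 10 e⁻, Z=9, O^2-: 10 e⁻, Z=8. Be^2+ < Mg^2+ (same group, period 2 vs 3); Mg^2+ < Na^+ (both 10 e⁻, Z=12>11); Na^+ < F^- (isoelectronic, higher Z=11 is smaller); F^- < O^2- (isoelectronic, higher Z=9 is smaller).
Relative to Mg^2+, the ions that are larger are Na^+, F^-, O^2-. That's 3.

3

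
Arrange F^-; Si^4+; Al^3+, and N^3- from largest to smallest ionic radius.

Each ion has 10 electrons. The ranking follows nuclear charge in reverse — greater Z gives a smaller radius. Si^4+ (Z=14), Al^3+ (Z=13), F^- (Z=9), N^3- (Z=7).

N^3- > F^- > Al^3+ > Si^4+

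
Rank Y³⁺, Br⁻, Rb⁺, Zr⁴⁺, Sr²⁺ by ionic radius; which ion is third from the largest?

All of these have 36 electrons (isoelectronic). With the same electron cloud, the ion with the most protons pulls it in tightest. Nuclear charges: Zr⁴⁺ (Z=40), Y³⁺ (Z=39), Sr²⁺ (Z=38), Rb⁺ (Z=37), Br⁻ (Z=35). Highest Z is smallest.
Full ascending order: Zr⁴⁺ < Y³⁺ < Sr²⁺ < Rb⁺ < Br⁻. Counting from the largest, position 3 is Sr²⁺.

Sr²⁺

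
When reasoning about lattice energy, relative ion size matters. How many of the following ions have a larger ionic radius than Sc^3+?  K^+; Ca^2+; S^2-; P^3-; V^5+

These species are isoelectronic with 18 electrons. The only difference is the number of protons: V^5+ (Z=23), Sc^3+ (Z=21), Ca^2+ (Z=20), K^+ (Z=19), S^2- (Z=16), P^3- (Z=15). The strongest nuclear pull (V^5+) gives the smallest ion.
Overall: V^5+ < Sc^3+ < Ca^2+ < K^+ < S^2- < P^3-. Sc^3+ has 1 below it and 4 above. So 4 are larger.

4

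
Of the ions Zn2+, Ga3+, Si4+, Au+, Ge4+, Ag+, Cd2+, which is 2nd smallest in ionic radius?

Tabulating Z and e⁻: Si4+: 10 e⁻, Z=14, Ge4+: 28 e⁻, Z=32, Ga3+: 28 e⁻, Z=31, Zn2+: 28 e⁻, Z=30, Cd2+: 46 e⁻, Z=48, Ag+: 46 e⁻, Z=47, Au+: 78 e⁻, Z=79. Si4+ < Ge4+ (same group, 1 shell fewer); Ge4+ < Ga3+ (both 28 e⁻, Z=32>31); Ga3+ < Zn2+ (both 28 e⁻, Z=31>30); Zn2+ < Cd2+ (same group, 1 shell fewer); Cd2+ < Ag+ (isoelectronic, higher Z=48 is smaller); Ag+ < Au+ (same group, 1 shell fewer).
That gives Si4+ < Ge4+ < Ga3+ < Zn2+ < Cd2+ < Ag+ < Au+. From the smallest end, number 2 is Ge4+.

Ge4+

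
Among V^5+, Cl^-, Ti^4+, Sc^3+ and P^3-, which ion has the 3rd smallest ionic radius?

Sc^3+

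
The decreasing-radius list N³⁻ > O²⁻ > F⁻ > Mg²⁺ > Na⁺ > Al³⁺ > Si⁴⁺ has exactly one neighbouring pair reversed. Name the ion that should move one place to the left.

Na⁺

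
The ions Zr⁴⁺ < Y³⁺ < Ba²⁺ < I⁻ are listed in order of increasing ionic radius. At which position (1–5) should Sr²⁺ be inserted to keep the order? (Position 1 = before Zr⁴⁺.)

3

Work out protons and electrons: Zr⁴⁺ has 36 e⁻ (Z=40), Y³⁺ has 36 e⁻ (Z=39), Sr²⁺ has 36 e⁻ (Z=38), Ba²⁺ has 54 e⁻ (Z=56), I⁻ has 54 e⁻ (Z=53). Zr⁴⁺ < Y³⁺ (both 36 e⁻, Z=40>39); Y³⁺ < Sr²⁺ (both 36 e⁻, Z=39>38); Sr²⁺ < Ba²⁺ (same group, period 5 vs 6); Ba²⁺ < I⁻ (isoelectronic, higher Z=56 is smaller).
With Sr²⁺ included the full order is Zr⁴⁺ < Y³⁺ < Sr²⁺ < Ba²⁺ < I⁻, so it takes position 3.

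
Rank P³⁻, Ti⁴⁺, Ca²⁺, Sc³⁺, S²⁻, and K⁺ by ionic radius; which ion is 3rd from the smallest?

All of these have 18 electrons (isoelectronic). With the same electron cloud, the ion with the most protons pulls it in tightest. Nuclear charges: Ti⁴⁺ (Z=22), Sc³⁺ (Z=21), Ca²⁺ (Z=20), K⁺ (Z=19), S²⁻ (Z=16), P³⁻ (Z=15). Highest Z is smallest.
So the order is Ti⁴⁺ < Sc³⁺ < Ca²⁺ < K⁺ < S²⁻ < P³⁻; the 3rd-smallest ion is Ca²⁺.

Ca²⁺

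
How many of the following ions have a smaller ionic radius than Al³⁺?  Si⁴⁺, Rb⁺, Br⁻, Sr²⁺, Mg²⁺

1

Electron counts and nuclear charges: Si⁴⁺ (Z=14, 10 e⁻), Al³⁺ (Z=13, 10 e⁻), Mg²⁺ (Z=12, 10 e⁻), Sr²⁺ (Z=38, 36 e⁻), Rb⁺ (Z=37, 36 e⁻), Br⁻ (Z=35, 36 e⁻). Si⁴⁺ < Al³⁺ (both 10 e⁻, Z=14>13); Al³⁺ < Mg²⁺ (both 10 e⁻, Z=13>12); Mg²⁺ < Sr²⁺ (same group, period 3 vs 5); Sr²⁺ < Rb⁺ (isoelectronic, higher Z=38 is smaller); Rb⁺ < Br⁻ (isoelectronic, higher Z=37 is smaller).
Overall: Si⁴⁺ < Al³⁺ < Mg²⁺ < Sr²⁺ < Rb⁺ < Br⁻. Al³⁺ has 1 below it and 4 above. So 1 is smaller.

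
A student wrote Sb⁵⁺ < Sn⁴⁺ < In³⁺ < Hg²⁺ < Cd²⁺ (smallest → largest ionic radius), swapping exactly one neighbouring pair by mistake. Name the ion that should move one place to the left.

Cd²⁺

Check each adjacent pair. Hg²⁺ and Cd²⁺ are reversed: Cd²⁺ and Hg²⁺ are in one column with the same charge; the lighter period-5 ion has one fewer shell and is smaller. No other neighbouring pair contradicts the periodic trends, so Cd²⁺ is the ion listed too late.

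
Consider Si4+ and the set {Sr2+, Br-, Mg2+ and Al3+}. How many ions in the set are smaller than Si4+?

0

Work out protons and electrons: Si4+: 10 e⁻, Z=14, Al3+: 10 e⁻, Z=13, Mg2+: 10 e⁻, Z=12, Sr2+: 36 e⁻, Z=38, Br-: 36 e⁻, Z=35. Si4+ < Al3+ (isoelectronic, higher Z=14 is smaller); Al3+ < Mg2+ (both 10 e⁻, Z=13>12); Mg2+ < Sr2+ (same group, 2 shells fewer); Sr2+ < Br- (isoelectronic, higher Z=38 is smaller).
Overall: Si4+ < Al3+ < Mg2+ < Sr2+ < Br-. Si4+ has 0 below it and 4 above. So 0 are smaller.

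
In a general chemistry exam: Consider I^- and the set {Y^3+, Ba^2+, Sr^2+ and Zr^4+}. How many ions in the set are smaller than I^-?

4

Zr^4+: 36 e⁻, Z=40, Y^3+: 36 e⁻, Z=39, Sr^2+: 36 e⁻, Z=38, Ba^2+: 54 e⁻, Z=56, I^-: 54 e⁻, Z=53. Zr^4+ < Y^3+ (both 36 e⁻, Z=40>39); Y^3+ < Sr^2+ (both 36 e⁻, Z=39>38); Sr^2+ < Ba^2+ (same group, 1 shell fewer); Ba^2+ < I^- (both 54 e⁻, Z=56>53).
Placing each against I^-: smaller — Zr^4+, Y^3+, Sr^2+, Ba^2+; larger — none. So 4 are smaller.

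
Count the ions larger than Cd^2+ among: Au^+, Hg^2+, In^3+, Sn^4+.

2

Sn^4+ (Z=50, 46 e⁻), In^3+ (Z=49, 46 e⁻), Cd^2+ (Z=48, 46 e⁻), Hg^2+ (Z=80, 78 e⁻), Au^+ (Z=79, 78 e⁻). Sn^4+ < In^3+ (both 46 e⁻, Z=50>49); In^3+ < Cd^2+ (isoelectronic, higher Z=49 is smaller); Cd^2+ < Hg^2+ (same group, 1 shell fewer); Hg^2+ < Au^+ (isoelectronic, higher Z=80 is smaller).
Placing each against Cd^2+: smaller — Sn^4+, In^3+; larger — Hg^2+, Au^+. That's 2.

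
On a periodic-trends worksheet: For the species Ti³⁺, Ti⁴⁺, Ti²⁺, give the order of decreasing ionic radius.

For a single element, ionic radius drops as positive charge rises — Ti⁴⁺ < Ti²⁺.

Ti²⁺ > Ti³⁺ > Ti⁴⁺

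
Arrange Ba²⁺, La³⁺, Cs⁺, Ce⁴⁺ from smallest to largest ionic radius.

Ce⁴⁺ < La³⁺ < Ba²⁺ < Cs⁺

Isoelectronic series (54 e⁻ each). Size is set by nuclear charge: more protons means a smaller ion. Ce⁴⁺ (Z=58), La³⁺ (Z=57), Ba²⁺ (Z=56), Cs⁺ (Z=55).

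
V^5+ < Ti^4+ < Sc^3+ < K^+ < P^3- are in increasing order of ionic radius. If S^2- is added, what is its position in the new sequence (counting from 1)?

5

Each ion has 18 electrons. The ranking follows nuclear charge in reverse — greater Z gives a smaller radius. V^5+ (Z=23), Ti^4+ (Z=22), Sc^3+ (Z=21), K^+ (Z=19), S^2- (Z=16), P^3- (Z=15).
With S^2- included the full order is V^5+ < Ti^4+ < Sc^3+ < K^+ < S^2- < P^3-, so it takes position 5.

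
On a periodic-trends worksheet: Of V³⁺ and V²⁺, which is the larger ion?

V²⁺

These are all V ions. Removing more electrons (higher positive charge) pulls the remaining electrons in closer, so V³⁺ is smallest and V²⁺ is largest.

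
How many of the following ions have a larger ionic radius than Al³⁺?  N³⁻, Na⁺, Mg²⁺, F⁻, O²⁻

These species are isoelectronic with 10 electrons. The only difference is the number of protons: Al³⁺ (Z=13), Mg²⁺ (Z=12), Na⁺ (Z=11), F⁻ (Z=9), O²⁻ (Z=8), N³⁻ (Z=7). The strongest nuclear pull (Al³⁺) gives the smallest ion.
Placing each against Al³⁺: smaller — none; larger — Mg²⁺, Na⁺, F⁻, O²⁻, N³⁻. So 5 are larger.

5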